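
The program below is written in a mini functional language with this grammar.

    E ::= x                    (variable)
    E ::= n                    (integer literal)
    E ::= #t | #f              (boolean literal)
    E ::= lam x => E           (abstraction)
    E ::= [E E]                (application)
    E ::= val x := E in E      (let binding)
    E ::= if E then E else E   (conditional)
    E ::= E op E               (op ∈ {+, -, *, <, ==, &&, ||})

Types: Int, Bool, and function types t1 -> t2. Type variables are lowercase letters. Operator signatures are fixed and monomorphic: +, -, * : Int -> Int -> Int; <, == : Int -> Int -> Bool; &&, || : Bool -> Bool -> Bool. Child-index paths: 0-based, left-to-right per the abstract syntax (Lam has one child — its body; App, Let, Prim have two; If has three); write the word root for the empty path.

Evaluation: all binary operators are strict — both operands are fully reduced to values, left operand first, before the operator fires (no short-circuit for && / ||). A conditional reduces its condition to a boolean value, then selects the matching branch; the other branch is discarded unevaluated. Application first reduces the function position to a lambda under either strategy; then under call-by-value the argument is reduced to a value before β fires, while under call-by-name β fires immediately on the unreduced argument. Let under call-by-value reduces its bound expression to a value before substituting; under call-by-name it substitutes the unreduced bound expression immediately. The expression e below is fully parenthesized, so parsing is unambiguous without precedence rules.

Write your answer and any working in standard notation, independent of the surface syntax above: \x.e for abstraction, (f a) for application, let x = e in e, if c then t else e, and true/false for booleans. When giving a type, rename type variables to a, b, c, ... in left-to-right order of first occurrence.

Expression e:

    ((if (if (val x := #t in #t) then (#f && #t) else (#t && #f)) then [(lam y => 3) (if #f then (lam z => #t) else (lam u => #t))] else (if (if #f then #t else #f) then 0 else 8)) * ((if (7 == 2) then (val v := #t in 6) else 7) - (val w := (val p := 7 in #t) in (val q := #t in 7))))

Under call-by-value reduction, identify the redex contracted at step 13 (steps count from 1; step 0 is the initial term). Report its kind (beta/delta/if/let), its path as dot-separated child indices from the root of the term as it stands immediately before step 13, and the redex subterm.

Trace:
step 0: ((if (if (let x = true in true) then (false && true) else (true && false)) then ((\y.3) (if false then (\z.true) else (\u.true))) else (if (if false then true else false) then 0 else 8)) * ((if (7 == 2) then (let v = true in 6) else 7) - (let w = (let p = 7 in true) in (let q = true in 7))))
step 1: [let@0.0.0] ((if (if true then (false && true) else (true && false)) then ((\y.3) (if false then (\z.true) else (\u.true))) else (if (if false then true else false) then 0 else 8)) * ((if (7 == 2) then (let v = true in 6) else 7) - (let w = (let p = 7 in true) in (let q = true in 7))))
step 2: [if@0.0] ((if (false && true) then ((\y.3) (if false then (\z.true) else (\u.true))) else (if (if false then true else false) then 0 else 8)) * ((if (7 == 2) then (let v = true in 6) else 7) - (let w = (let p = 7 in true) in (let q = true in 7))))
step 3: [delta@0.0] ((if false then ((\y.3) (if false then (\z.true) else (\u.true))) else (if (if false then true else false) then 0 else 8)) * ((if (7 == 2) then (let v = true in 6) else 7) - (let w = (let p = 7 in true) in (let q = true in 7))))
step 4: [if@0] ((if (if false then true else false) then 0 else 8) * ((if (7 == 2) then (let v = true in 6) else 7) - (let w = (let p = 7 in true) in (let q = true in 7))))
step 5: [if@0.0] ((if false then 0 else 8) * ((if (7 == 2) then (let v = true in 6) else 7) - (let w = (let p = 7 in true) in (let q = true in 7))))
step 6: [if@0] (8 * ((if (7 == 2) then (let v = true in 6) else 7) - (let w = (let p = 7 in true) in (let q = true in 7))))
step 7: [delta@1.0.0] (8 * ((if false then (let v = true in 6) else 7) - (let w = (let p = 7 in true) in (let q = true in 7))))
step 8: [if@1.0] (8 * (7 - (let w = (let p = 7 in true) in (let q = true in 7))))
step 9: [let@1.1.0] (8 * (7 - (let w = true in (let q = true in 7))))
step 10: [let@1.1] (8 * (7 - (let q = true in 7)))
step 11: [let@1.1] (8 * (7 - 7))
step 12: [delta@1] (8 * 0)
step 13: [delta@root] 0

Answer: delta at root : (8 * 0)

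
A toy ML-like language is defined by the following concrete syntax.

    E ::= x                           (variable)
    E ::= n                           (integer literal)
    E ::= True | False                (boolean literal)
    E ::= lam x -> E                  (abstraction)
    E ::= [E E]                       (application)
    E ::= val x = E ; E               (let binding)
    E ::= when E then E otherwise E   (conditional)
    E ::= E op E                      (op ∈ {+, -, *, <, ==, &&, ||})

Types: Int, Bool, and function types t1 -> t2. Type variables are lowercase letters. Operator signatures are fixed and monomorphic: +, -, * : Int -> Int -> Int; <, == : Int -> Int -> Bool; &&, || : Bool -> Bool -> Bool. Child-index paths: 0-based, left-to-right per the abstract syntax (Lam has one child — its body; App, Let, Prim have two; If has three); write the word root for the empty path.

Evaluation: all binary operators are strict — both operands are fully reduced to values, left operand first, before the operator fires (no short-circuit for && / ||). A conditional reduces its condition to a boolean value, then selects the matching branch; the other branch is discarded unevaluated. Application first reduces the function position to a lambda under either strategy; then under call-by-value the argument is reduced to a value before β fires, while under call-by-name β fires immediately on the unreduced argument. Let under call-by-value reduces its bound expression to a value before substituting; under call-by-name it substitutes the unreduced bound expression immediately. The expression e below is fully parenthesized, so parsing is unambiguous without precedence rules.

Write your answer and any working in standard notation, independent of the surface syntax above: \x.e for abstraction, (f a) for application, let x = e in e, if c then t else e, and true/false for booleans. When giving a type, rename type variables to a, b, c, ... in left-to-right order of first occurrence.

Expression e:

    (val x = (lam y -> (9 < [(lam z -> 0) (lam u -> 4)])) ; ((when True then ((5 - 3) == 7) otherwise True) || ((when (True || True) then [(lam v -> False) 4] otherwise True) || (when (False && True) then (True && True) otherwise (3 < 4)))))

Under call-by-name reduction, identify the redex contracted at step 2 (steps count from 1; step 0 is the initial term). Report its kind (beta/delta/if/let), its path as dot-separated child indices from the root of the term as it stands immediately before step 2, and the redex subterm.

Answer: if at 0 : (if true then ((5 - 3) == 7) else true)

Working:
step 0: (let x = (\y.(9 < ((\z.0) (\u.4)))) in ((if true then ((5 - 3) == 7) else true) || ((if (true || true) then ((\v.false) 4) else true) || (if (false && true) then (true && true) else (3 < 4)))))
step 1: [let@root] ((if true then ((5 - 3) == 7) else true) || ((if (true || true) then ((\v.false) 4) else true) || (if (false && true) then (true && true) else (3 < 4))))
step 2: [if@0] (((5 - 3) == 7) || ((if (true || true) then ((\v.false) 4) else true) || (if (false && true) then (true && true) else (3 < 4))))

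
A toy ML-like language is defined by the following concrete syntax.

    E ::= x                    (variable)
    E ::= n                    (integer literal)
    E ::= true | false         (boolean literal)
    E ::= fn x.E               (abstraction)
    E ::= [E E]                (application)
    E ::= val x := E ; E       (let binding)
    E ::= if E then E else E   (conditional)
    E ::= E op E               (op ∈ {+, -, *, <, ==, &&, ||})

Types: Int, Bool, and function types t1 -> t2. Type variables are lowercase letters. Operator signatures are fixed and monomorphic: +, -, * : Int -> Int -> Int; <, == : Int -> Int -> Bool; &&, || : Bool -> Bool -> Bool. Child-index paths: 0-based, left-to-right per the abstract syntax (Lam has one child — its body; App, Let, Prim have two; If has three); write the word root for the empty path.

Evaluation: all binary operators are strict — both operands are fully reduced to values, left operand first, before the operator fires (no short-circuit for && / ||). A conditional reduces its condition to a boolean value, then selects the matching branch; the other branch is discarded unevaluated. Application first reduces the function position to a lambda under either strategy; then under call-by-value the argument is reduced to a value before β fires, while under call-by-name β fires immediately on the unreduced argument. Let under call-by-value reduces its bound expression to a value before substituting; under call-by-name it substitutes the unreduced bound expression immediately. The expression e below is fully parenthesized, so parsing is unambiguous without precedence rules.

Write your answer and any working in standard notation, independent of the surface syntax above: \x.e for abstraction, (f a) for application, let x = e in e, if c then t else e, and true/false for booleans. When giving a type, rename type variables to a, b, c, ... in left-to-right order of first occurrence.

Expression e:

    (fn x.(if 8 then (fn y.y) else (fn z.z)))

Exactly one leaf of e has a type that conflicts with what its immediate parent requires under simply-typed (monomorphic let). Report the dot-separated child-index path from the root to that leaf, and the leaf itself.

Answer: 0.0 : 8

Working:
  unify Int ~ Bool
  FAIL: mismatch Int ~ Bool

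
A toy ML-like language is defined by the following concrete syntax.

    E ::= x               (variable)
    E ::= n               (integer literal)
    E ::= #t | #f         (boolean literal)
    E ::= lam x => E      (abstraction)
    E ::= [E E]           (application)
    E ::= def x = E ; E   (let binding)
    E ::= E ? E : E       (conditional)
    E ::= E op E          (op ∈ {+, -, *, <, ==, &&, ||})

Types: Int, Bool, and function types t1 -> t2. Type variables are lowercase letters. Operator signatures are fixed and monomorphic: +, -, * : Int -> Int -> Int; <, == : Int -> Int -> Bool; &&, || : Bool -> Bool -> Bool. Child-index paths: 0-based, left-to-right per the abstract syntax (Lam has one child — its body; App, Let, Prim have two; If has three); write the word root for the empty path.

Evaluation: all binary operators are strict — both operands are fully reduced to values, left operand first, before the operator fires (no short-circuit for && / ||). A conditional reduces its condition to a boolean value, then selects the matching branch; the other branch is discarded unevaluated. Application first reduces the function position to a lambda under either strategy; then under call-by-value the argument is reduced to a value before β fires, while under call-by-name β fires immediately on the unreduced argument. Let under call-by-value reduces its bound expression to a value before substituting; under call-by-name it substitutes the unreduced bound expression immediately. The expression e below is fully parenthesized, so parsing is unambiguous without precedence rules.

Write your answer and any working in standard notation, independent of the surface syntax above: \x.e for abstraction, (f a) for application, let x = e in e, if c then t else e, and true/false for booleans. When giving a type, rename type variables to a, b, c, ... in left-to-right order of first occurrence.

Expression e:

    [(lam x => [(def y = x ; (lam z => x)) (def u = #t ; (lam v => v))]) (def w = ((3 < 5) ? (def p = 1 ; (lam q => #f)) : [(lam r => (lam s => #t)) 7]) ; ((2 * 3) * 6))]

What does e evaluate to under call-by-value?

Working:
step 0: ((\x.((let y = x in (\z.x)) (let u = true in (\v.v)))) (let w = (if (3 < 5) then (let p = 1 in (\q.false)) else ((\r.(\s.true)) 7)) in ((2 * 3) * 6)))
step 1: [delta@1.0.0] ((\x.((let y = x in (\z.x)) (let u = true in (\v.v)))) (let w = (if true then (let p = 1 in (\q.false)) else ((\r.(\s.true)) 7)) in ((2 * 3) * 6)))
step 2: [if@1.0] ((\x.((let y = x in (\z.x)) (let u = true in (\v.v)))) (let w = (let p = 1 in (\q.false)) in ((2 * 3) * 6)))
step 3: [let@1.0] ((\x.((let y = x in (\z.x)) (let u = true in (\v.v)))) (let w = (\q.false) in ((2 * 3) * 6)))
step 4: [let@1] ((\x.((let y = x in (\z.x)) (let u = true in (\v.v)))) ((2 * 3) * 6))
step 5: [delta@1.0] ((\x.((let y = x in (\z.x)) (let u = true in (\v.v)))) (6 * 6))
step 6: [delta@1] ((\x.((let y = x in (\z.x)) (let u = true in (\v.v)))) 36)
step 7: [beta@root] ((let y = 36 in (\z.36)) (let u = true in (\v.v)))
step 8: [let@0] ((\z.36) (let u = true in (\v.v)))
step 9: [let@1] ((\z.36) (\v.v))
step 10: [beta@root] 36

Answer: 36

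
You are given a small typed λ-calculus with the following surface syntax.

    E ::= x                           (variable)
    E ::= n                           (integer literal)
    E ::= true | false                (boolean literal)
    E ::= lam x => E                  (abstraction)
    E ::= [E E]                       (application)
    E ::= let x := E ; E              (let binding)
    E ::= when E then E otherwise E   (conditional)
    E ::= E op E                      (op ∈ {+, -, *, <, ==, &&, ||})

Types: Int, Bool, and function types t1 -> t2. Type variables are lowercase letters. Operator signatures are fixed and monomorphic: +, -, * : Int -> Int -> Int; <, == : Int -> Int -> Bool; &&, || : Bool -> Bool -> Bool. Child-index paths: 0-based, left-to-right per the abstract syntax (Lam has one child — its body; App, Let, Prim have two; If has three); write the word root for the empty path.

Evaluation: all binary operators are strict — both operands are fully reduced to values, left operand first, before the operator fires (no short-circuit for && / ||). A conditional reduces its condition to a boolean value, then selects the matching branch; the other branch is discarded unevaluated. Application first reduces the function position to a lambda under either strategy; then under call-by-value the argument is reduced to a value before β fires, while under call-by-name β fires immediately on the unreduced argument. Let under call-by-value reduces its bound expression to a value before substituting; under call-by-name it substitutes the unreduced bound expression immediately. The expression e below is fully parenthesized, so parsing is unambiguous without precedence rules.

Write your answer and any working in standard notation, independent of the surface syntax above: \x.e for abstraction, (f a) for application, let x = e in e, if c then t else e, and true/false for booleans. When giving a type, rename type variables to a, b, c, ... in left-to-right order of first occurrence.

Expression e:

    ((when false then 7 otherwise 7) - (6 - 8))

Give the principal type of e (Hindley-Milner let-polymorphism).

Answer: Int

Working:
  unify Bool ~ Bool
  unify Int ~ Int
  unify Int ~ Int
  unify Int ~ Int
  unify Int ~ Int
  unify Int ~ Int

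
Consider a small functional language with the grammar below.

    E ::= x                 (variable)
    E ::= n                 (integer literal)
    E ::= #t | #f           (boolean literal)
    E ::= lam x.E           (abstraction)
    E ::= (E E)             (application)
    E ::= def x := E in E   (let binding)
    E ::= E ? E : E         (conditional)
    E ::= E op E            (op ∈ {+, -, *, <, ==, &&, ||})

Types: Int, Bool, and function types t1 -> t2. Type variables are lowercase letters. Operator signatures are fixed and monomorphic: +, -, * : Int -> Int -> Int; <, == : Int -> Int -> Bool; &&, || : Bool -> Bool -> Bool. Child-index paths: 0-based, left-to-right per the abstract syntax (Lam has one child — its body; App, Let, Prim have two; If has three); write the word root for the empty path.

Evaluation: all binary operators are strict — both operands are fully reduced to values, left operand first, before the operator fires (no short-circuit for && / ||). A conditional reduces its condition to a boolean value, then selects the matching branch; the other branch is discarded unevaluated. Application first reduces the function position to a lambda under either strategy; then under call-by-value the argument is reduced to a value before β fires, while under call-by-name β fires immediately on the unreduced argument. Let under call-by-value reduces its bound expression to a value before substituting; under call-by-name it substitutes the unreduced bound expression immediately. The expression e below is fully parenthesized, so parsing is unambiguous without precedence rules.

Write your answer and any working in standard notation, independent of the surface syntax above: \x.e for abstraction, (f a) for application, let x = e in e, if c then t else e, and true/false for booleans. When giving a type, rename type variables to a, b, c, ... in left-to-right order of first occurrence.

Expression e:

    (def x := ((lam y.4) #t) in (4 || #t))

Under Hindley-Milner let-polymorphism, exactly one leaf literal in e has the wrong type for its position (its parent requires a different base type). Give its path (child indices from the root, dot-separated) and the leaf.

Answer: 1.0 : 4

Working:
\y._ : a -> Int
  unify a -> Int ~ Bool -> b
  unify a ~ Bool
  unify Int ~ b
_ _ : Int
let x : Int
  unify Int ~ Bool
  FAIL: mismatch Int ~ Bool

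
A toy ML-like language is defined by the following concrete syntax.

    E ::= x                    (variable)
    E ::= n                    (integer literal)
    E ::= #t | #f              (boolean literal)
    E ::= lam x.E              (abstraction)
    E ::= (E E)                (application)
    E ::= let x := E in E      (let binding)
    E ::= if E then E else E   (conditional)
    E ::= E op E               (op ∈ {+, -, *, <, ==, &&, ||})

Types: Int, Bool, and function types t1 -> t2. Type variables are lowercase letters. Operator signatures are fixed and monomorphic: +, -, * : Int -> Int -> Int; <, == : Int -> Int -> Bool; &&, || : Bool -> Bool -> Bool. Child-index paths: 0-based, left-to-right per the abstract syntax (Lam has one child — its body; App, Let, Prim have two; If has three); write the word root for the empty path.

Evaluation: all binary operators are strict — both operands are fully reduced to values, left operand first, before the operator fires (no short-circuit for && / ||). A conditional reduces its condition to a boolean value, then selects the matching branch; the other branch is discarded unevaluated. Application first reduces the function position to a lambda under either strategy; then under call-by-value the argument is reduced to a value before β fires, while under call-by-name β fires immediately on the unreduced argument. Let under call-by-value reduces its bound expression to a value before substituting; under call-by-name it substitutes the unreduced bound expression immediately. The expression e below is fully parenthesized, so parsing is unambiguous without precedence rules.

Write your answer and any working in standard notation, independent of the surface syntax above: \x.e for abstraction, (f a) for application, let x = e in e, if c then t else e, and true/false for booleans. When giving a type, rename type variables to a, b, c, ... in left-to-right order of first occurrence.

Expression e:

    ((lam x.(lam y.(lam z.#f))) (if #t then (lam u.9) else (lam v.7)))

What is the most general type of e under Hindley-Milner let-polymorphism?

Derivation:
\z._ : c -> Bool
\y._ : b -> c -> Bool
\x._ : a -> b -> c -> Bool
  unify Bool ~ Bool
\u._ : d -> Int
\v._ : e -> Int
  unify d -> Int ~ e -> Int
  unify d ~ e
  unify Int ~ Int
  unify a -> b -> c -> Bool ~ (e -> Int) -> f
  unify a ~ e -> Int
  unify b -> c -> Bool ~ f
_ _ : b -> c -> Bool

Answer: a -> b -> Bool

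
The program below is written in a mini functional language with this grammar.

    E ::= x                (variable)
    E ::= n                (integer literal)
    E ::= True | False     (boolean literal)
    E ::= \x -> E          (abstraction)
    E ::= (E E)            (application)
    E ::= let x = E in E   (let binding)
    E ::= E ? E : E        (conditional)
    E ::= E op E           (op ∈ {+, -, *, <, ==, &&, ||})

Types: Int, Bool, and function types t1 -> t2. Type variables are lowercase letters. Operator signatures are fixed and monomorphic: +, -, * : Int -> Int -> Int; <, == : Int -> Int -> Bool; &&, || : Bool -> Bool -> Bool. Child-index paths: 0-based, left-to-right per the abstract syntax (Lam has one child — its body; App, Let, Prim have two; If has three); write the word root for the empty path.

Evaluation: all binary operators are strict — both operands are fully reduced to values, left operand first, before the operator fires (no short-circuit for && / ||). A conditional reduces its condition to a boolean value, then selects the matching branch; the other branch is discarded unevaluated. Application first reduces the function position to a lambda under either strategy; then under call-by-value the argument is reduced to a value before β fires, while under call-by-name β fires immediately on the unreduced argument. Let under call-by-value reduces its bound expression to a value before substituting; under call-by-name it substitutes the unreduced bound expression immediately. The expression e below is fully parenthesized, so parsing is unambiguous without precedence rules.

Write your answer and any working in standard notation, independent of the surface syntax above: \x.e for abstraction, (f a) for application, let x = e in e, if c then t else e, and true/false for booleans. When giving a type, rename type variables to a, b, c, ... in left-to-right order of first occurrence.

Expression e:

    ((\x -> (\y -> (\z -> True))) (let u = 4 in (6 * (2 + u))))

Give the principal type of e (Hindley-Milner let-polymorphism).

Answer: a -> b -> Bool

Derivation:
\z._ : c -> Bool
\y._ : b -> c -> Bool
\x._ : a -> b -> c -> Bool
let u : Int
  unify Int ~ Int
  unify Int ~ Int
u : Int
  unify Int ~ Int
  unify Int ~ Int
  unify a -> b -> c -> Bool ~ Int -> d
  unify a ~ Int
  unify b -> c -> Bool ~ d
_ _ : b -> c -> Bool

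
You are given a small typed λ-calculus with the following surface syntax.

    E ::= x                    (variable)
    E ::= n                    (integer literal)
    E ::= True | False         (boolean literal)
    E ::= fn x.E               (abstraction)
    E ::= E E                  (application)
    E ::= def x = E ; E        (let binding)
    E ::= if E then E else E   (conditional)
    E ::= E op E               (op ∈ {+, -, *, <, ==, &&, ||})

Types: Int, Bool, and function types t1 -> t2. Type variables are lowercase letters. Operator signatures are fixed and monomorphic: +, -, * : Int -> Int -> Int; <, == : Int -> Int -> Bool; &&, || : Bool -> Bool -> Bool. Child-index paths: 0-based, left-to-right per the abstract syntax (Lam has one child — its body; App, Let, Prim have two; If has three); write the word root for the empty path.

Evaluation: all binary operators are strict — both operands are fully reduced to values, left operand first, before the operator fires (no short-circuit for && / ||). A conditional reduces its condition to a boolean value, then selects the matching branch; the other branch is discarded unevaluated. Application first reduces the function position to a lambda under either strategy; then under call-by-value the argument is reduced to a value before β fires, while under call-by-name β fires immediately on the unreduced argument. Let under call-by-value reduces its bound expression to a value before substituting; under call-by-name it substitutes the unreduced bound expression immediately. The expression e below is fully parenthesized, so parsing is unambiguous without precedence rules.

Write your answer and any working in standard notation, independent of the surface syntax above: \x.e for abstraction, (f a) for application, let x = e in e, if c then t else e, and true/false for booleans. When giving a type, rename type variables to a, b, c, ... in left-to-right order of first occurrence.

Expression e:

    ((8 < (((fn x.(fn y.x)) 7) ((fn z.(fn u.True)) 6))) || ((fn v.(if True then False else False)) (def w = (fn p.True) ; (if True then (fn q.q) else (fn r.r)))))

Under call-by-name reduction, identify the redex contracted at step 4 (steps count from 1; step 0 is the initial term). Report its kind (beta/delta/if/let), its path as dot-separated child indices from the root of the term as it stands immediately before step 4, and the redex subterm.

Trace:
step 0: ((8 < (((\x.(\y.x)) 7) ((\z.(\u.true)) 6))) || ((\v.(if true then false else false)) (let w = (\p.true) in (if true then (\q.q) else (\r.r)))))
step 1: [beta@0.1.0] ((8 < ((\y.7) ((\z.(\u.true)) 6))) || ((\v.(if true then false else false)) (let w = (\p.true) in (if true then (\q.q) else (\r.r)))))
step 2: [beta@0.1] ((8 < 7) || ((\v.(if true then false else false)) (let w = (\p.true) in (if true then (\q.q) else (\r.r)))))
step 3: [delta@0] (false || ((\v.(if true then false else false)) (let w = (\p.true) in (if true then (\q.q) else (\r.r)))))
step 4: [beta@1] (false || (if true then false else false))

Answer: beta at 1 : ((\v.(if true then false else false)) (let w = (\p.true) in (if true then (\q.q) else (\r.r))))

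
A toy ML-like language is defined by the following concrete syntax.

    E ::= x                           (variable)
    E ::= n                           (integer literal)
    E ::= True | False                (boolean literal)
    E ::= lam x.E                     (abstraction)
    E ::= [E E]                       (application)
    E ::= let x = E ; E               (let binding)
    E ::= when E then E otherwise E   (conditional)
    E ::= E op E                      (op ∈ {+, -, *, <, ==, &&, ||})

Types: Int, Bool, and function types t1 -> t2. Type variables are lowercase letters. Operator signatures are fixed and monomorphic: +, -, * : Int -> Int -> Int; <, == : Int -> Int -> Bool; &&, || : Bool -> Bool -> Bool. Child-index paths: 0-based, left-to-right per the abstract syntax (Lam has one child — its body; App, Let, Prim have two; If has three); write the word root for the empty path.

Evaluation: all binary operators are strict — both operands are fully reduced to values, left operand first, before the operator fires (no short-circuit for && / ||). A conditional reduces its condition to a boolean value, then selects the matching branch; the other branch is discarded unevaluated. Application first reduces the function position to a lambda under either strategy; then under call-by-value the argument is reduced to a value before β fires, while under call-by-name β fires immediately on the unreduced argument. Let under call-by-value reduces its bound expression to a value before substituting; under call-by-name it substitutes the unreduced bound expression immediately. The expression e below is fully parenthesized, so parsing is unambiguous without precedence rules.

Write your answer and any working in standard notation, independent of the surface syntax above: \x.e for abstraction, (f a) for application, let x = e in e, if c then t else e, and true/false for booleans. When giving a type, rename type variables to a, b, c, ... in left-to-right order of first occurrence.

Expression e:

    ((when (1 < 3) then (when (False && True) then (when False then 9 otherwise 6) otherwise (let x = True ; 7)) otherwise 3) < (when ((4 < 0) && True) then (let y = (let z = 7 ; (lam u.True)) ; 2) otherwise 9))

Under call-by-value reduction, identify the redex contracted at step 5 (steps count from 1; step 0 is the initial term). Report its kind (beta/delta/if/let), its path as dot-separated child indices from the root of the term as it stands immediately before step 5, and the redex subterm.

Answer: let at 0 : (let x = true in 7)

Trace:
step 0: ((if (1 < 3) then (if (false && true) then (if false then 9 else 6) else (let x = true in 7)) else 3) < (if ((4 < 0) && true) then (let y = (let z = 7 in (\u.true)) in 2) else 9))
step 1: [delta@0.0] ((if true then (if (false && true) then (if false then 9 else 6) else (let x = true in 7)) else 3) < (if ((4 < 0) && true) then (let y = (let z = 7 in (\u.true)) in 2) else 9))
step 2: [if@0] ((if (false && true) then (if false then 9 else 6) else (let x = true in 7)) < (if ((4 < 0) && true) then (let y = (let z = 7 in (\u.true)) in 2) else 9))
step 3: [delta@0.0] ((if false then (if false then 9 else 6) else (let x = true in 7)) < (if ((4 < 0) && true) then (let y = (let z = 7 in (\u.true)) in 2) else 9))
step 4: [if@0] ((let x = true in 7) < (if ((4 < 0) && true) then (let y = (let z = 7 in (\u.true)) in 2) else 9))
step 5: [let@0] (7 < (if ((4 < 0) && true) then (let y = (let z = 7 in (\u.true)) in 2) else 9))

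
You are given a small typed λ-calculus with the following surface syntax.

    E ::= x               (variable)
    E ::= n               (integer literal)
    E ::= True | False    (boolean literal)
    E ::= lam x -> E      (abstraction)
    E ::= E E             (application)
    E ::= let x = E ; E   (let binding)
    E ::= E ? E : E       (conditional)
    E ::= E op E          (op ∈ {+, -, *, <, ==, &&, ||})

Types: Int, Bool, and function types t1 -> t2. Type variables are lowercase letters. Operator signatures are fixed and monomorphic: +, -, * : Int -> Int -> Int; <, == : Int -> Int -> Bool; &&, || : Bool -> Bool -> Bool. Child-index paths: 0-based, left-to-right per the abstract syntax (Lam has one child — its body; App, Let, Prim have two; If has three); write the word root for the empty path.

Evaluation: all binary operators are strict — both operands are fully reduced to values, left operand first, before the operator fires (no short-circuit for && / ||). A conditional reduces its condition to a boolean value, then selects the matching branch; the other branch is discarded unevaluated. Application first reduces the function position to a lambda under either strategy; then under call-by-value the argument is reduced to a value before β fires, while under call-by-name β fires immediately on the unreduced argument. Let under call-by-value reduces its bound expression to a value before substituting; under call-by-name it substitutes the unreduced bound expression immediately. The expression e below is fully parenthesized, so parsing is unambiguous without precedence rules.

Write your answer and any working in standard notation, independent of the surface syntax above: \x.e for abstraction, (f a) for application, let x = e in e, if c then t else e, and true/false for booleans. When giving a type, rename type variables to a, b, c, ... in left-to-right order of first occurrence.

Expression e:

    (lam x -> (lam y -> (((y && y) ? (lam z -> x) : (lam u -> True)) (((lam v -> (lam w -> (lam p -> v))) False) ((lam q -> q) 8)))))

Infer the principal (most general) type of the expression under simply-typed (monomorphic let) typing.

Derivation:
y : b
  unify b ~ Bool
y : Bool
  unify Bool ~ Bool
  unify Bool ~ Bool
x : a
\z._ : c -> a
\u._ : d -> Bool
  unify c -> a ~ d -> Bool
  unify c ~ d
  unify a ~ Bool
v : e
\p._ : g -> e
\w._ : f -> g -> e
\v._ : e -> f -> g -> e
  unify e -> f -> g -> e ~ Bool -> h
  unify e ~ Bool
  unify f -> g -> Bool ~ h
_ _ : f -> g -> Bool
q : i
\q._ : i -> i
  unify i -> i ~ Int -> j
  unify i ~ Int
  unify Int ~ j
_ _ : Int
  unify f -> g -> Bool ~ Int -> k
  unify f ~ Int
  unify g -> Bool ~ k
_ _ : g -> Bool
  unify d -> Bool ~ (g -> Bool) -> l
  unify d ~ g -> Bool
  unify Bool ~ l
_ _ : Bool
\y._ : Bool -> Bool
\x._ : Bool -> Bool -> Bool

Answer: Bool -> Bool -> Bool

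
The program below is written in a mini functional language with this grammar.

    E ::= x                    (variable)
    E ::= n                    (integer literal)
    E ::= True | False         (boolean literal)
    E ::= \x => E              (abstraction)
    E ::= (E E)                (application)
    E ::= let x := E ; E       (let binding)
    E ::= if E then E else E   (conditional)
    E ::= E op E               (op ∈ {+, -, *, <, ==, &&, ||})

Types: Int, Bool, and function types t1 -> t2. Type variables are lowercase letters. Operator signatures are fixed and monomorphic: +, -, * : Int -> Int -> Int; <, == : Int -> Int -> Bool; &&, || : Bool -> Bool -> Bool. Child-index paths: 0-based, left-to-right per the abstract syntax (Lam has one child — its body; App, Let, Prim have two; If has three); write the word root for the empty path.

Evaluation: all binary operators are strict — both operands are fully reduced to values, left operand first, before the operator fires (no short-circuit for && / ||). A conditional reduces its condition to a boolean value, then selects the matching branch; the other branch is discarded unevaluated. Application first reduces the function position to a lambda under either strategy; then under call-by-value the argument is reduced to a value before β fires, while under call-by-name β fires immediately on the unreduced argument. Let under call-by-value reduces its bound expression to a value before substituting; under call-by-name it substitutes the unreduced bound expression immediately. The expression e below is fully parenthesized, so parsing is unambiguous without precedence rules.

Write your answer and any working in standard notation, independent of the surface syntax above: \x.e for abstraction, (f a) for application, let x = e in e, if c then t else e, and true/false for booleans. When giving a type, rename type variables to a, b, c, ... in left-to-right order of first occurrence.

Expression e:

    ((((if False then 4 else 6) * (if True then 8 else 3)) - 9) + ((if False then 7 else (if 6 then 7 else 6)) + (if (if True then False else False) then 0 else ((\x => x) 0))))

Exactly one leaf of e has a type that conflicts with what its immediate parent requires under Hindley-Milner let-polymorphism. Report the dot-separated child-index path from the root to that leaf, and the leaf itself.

Answer: 1.0.2.0 : 6

Working:
  unify Bool ~ Bool
  unify Int ~ Int
  unify Int ~ Int
  unify Bool ~ Bool
  unify Int ~ Int
  unify Int ~ Int
  unify Int ~ Int
  unify Int ~ Int
  unify Int ~ Int
  unify Bool ~ Bool
  unify Int ~ Bool
  FAIL: mismatch Int ~ Bool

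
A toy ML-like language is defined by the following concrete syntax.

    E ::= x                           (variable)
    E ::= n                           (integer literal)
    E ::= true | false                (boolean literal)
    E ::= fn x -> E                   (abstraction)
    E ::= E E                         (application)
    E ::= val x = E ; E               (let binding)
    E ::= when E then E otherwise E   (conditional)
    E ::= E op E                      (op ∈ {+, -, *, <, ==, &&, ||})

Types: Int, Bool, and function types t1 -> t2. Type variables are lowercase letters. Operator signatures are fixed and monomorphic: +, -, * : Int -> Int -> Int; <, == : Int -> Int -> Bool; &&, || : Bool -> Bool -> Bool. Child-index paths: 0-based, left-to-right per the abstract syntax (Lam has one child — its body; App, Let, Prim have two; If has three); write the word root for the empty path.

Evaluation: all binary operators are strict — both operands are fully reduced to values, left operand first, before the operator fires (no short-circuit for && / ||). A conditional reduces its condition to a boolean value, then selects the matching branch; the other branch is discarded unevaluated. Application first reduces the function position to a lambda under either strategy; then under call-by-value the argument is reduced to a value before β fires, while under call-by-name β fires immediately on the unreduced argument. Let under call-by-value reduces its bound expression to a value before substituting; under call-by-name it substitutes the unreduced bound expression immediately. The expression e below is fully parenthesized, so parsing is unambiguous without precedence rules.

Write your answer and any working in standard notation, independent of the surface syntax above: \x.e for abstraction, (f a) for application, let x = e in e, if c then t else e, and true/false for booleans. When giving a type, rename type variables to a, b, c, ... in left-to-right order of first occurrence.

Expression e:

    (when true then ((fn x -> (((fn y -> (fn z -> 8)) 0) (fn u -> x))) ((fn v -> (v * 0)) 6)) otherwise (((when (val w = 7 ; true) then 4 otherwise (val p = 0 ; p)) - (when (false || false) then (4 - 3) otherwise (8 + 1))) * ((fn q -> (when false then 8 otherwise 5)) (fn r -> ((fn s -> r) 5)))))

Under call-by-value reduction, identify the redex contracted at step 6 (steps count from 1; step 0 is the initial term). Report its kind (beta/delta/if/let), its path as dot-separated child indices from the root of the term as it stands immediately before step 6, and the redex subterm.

Answer: beta at root : ((\z.8) (\u.0))

Trace:
step 0: (if true then ((\x.(((\y.(\z.8)) 0) (\u.x))) ((\v.(v * 0)) 6)) else (((if (let w = 7 in true) then 4 else (let p = 0 in p)) - (if (false || false) then (4 - 3) else (8 + 1))) * ((\q.(if false then 8 else 5)) (\r.((\s.r) 5)))))
step 1: [if@root] ((\x.(((\y.(\z.8)) 0) (\u.x))) ((\v.(v * 0)) 6))
step 2: [beta@1] ((\x.(((\y.(\z.8)) 0) (\u.x))) (6 * 0))
step 3: [delta@1] ((\x.(((\y.(\z.8)) 0) (\u.x))) 0)
step 4: [beta@root] (((\y.(\z.8)) 0) (\u.0))
step 5: [beta@0] ((\z.8) (\u.0))
step 6: [beta@root] 8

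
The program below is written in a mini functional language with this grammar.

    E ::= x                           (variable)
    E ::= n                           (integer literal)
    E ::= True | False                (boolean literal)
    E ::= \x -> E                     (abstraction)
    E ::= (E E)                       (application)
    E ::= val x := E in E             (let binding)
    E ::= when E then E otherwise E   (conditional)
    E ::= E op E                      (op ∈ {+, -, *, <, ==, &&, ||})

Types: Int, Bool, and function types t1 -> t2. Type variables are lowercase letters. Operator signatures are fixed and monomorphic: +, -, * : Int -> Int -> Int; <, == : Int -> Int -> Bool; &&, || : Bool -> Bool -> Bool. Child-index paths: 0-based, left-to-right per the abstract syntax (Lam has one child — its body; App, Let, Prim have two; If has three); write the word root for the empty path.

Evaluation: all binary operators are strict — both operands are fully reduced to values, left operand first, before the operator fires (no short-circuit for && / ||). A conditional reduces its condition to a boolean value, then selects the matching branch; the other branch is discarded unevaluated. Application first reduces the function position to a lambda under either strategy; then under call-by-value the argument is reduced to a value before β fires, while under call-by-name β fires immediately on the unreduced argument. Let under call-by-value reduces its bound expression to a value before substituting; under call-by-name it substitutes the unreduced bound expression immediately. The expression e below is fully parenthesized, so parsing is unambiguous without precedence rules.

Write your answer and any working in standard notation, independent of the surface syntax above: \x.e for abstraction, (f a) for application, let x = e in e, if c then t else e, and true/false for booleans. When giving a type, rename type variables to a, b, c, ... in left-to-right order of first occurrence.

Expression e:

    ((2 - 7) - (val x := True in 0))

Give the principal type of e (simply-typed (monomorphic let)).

Answer: Int

Trace:
  unify Int ~ Int
  unify Int ~ Int
  unify Int ~ Int
let x : Bool
  unify Int ~ Int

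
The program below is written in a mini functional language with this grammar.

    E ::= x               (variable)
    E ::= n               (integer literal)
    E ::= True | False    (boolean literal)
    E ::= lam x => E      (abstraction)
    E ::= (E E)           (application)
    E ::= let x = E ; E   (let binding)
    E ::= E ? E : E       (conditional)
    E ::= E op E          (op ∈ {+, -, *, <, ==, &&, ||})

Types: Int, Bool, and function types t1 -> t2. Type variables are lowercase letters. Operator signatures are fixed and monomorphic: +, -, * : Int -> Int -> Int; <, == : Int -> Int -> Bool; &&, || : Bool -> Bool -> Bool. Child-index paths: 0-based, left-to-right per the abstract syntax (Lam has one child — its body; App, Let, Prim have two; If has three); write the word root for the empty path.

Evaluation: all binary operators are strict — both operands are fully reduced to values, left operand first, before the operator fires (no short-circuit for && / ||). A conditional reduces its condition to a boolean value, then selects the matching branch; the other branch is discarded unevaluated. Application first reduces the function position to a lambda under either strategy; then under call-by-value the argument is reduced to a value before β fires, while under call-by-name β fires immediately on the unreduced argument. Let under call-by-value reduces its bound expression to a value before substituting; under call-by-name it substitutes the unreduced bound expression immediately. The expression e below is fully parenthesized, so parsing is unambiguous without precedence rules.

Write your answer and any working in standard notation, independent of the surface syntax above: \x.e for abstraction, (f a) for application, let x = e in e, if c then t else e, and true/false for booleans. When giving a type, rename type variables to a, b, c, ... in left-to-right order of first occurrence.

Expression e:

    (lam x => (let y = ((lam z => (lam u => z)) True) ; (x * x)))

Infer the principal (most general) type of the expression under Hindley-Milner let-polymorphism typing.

Answer: Int -> Int

Trace:
z : b
\u._ : c -> b
\z._ : b -> c -> b
  unify b -> c -> b ~ Bool -> d
  unify b ~ Bool
  unify c -> Bool ~ d
_ _ : c -> Bool
let y : forall. c -> Bool
x : a
  unify a ~ Int
x : Int
  unify Int ~ Int
\x._ : Int -> Int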